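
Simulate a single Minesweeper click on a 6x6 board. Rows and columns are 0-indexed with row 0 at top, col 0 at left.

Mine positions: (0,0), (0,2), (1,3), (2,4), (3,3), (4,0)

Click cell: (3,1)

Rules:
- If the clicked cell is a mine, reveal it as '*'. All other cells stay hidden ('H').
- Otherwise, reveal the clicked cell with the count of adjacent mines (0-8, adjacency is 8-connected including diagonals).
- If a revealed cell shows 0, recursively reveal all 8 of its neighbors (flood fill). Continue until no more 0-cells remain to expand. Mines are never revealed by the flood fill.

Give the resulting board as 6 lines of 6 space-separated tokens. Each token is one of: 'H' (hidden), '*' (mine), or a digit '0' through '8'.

H H H H H H
H H H H H H
H H H H H H
H 1 H H H H
H H H H H H
H H H H H H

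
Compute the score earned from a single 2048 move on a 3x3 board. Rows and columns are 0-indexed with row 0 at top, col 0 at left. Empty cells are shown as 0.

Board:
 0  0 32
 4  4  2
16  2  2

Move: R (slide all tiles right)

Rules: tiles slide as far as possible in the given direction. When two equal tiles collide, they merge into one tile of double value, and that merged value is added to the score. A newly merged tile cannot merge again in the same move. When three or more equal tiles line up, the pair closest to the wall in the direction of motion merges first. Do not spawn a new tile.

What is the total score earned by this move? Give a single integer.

Answer: 12

Derivation:
Slide right:
row 0: [0, 0, 32] -> [0, 0, 32]  score +0 (running 0)
row 1: [4, 4, 2] -> [0, 8, 2]  score +8 (running 8)
row 2: [16, 2, 2] -> [0, 16, 4]  score +4 (running 12)
Board after move:
 0  0 32
 0  8  2
 0 16  4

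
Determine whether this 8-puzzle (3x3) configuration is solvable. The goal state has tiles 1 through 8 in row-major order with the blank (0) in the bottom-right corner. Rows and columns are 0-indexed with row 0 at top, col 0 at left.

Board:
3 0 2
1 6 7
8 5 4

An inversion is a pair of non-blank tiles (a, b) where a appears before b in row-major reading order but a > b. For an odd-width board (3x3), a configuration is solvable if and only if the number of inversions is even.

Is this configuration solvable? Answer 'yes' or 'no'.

Answer: yes

Derivation:
Inversions (pairs i<j in row-major order where tile[i] > tile[j] > 0): 10
10 is even, so the puzzle is solvable.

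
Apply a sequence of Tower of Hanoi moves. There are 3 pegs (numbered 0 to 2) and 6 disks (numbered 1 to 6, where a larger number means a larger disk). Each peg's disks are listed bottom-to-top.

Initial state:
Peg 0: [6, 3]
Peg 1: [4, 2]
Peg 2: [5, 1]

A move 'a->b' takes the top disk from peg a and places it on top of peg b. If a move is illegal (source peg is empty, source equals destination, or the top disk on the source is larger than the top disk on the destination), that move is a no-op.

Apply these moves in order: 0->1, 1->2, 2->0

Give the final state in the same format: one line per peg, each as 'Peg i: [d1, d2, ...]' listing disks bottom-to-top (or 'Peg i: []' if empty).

Answer: Peg 0: [6, 3, 1]
Peg 1: [4, 2]
Peg 2: [5]

Derivation:
After move 1 (0->1):
Peg 0: [6, 3]
Peg 1: [4, 2]
Peg 2: [5, 1]

After move 2 (1->2):
Peg 0: [6, 3]
Peg 1: [4, 2]
Peg 2: [5, 1]

After move 3 (2->0):
Peg 0: [6, 3, 1]
Peg 1: [4, 2]
Peg 2: [5]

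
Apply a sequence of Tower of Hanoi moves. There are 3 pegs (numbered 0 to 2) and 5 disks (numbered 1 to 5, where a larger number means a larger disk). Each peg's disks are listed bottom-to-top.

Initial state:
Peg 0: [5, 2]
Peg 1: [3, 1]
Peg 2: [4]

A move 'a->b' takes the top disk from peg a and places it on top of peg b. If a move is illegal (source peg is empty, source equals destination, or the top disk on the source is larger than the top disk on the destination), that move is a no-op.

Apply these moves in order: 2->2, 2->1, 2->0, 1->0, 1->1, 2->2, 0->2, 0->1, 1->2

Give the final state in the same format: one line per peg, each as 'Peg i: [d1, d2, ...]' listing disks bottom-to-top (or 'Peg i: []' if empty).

After move 1 (2->2):
Peg 0: [5, 2]
Peg 1: [3, 1]
Peg 2: [4]

After move 2 (2->1):
Peg 0: [5, 2]
Peg 1: [3, 1]
Peg 2: [4]

After move 3 (2->0):
Peg 0: [5, 2]
Peg 1: [3, 1]
Peg 2: [4]

After move 4 (1->0):
Peg 0: [5, 2, 1]
Peg 1: [3]
Peg 2: [4]

After move 5 (1->1):
Peg 0: [5, 2, 1]
Peg 1: [3]
Peg 2: [4]

After move 6 (2->2):
Peg 0: [5, 2, 1]
Peg 1: [3]
Peg 2: [4]

After move 7 (0->2):
Peg 0: [5, 2]
Peg 1: [3]
Peg 2: [4, 1]

After move 8 (0->1):
Peg 0: [5]
Peg 1: [3, 2]
Peg 2: [4, 1]

After move 9 (1->2):
Peg 0: [5]
Peg 1: [3, 2]
Peg 2: [4, 1]

Answer: Peg 0: [5]
Peg 1: [3, 2]
Peg 2: [4, 1]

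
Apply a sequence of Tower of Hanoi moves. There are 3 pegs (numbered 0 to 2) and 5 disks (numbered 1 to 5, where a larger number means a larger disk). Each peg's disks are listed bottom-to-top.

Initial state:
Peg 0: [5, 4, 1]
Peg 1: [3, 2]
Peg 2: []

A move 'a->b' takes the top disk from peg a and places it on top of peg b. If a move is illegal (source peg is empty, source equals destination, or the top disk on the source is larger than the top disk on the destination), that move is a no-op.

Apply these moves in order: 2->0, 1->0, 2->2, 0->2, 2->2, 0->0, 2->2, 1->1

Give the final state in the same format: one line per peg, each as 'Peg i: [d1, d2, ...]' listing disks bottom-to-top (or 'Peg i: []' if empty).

Answer: Peg 0: [5, 4]
Peg 1: [3, 2]
Peg 2: [1]

Derivation:
After move 1 (2->0):
Peg 0: [5, 4, 1]
Peg 1: [3, 2]
Peg 2: []

After move 2 (1->0):
Peg 0: [5, 4, 1]
Peg 1: [3, 2]
Peg 2: []

After move 3 (2->2):
Peg 0: [5, 4, 1]
Peg 1: [3, 2]
Peg 2: []

After move 4 (0->2):
Peg 0: [5, 4]
Peg 1: [3, 2]
Peg 2: [1]

After move 5 (2->2):
Peg 0: [5, 4]
Peg 1: [3, 2]
Peg 2: [1]

After move 6 (0->0):
Peg 0: [5, 4]
Peg 1: [3, 2]
Peg 2: [1]

After move 7 (2->2):
Peg 0: [5, 4]
Peg 1: [3, 2]
Peg 2: [1]

After move 8 (1->1):
Peg 0: [5, 4]
Peg 1: [3, 2]
Peg 2: [1]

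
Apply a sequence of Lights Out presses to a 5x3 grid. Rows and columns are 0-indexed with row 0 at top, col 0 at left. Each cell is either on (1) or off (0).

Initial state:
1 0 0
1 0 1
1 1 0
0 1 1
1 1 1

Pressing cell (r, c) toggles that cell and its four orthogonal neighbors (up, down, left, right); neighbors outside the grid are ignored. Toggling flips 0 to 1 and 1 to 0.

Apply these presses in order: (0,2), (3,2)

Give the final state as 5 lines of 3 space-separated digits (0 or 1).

Answer: 1 1 1
1 0 0
1 1 1
0 0 0
1 1 0

Derivation:
After press 1 at (0,2):
1 1 1
1 0 0
1 1 0
0 1 1
1 1 1

After press 2 at (3,2):
1 1 1
1 0 0
1 1 1
0 0 0
1 1 0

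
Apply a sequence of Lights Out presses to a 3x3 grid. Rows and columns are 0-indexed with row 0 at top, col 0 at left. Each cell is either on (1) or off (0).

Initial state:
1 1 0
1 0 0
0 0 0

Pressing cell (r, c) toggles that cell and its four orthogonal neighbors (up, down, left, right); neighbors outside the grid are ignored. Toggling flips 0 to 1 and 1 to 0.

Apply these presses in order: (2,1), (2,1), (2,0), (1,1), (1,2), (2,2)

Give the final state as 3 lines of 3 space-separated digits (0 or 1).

Answer: 1 0 1
1 0 1
1 1 0

Derivation:
After press 1 at (2,1):
1 1 0
1 1 0
1 1 1

After press 2 at (2,1):
1 1 0
1 0 0
0 0 0

After press 3 at (2,0):
1 1 0
0 0 0
1 1 0

After press 4 at (1,1):
1 0 0
1 1 1
1 0 0

After press 5 at (1,2):
1 0 1
1 0 0
1 0 1

After press 6 at (2,2):
1 0 1
1 0 1
1 1 0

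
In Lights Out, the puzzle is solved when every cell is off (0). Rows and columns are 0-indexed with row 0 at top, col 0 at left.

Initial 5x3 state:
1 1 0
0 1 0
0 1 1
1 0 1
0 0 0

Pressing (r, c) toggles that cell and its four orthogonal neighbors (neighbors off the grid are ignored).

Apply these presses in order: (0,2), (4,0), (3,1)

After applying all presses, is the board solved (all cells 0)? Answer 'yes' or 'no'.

Answer: no

Derivation:
After press 1 at (0,2):
1 0 1
0 1 1
0 1 1
1 0 1
0 0 0

After press 2 at (4,0):
1 0 1
0 1 1
0 1 1
0 0 1
1 1 0

After press 3 at (3,1):
1 0 1
0 1 1
0 0 1
1 1 0
1 0 0

Lights still on: 8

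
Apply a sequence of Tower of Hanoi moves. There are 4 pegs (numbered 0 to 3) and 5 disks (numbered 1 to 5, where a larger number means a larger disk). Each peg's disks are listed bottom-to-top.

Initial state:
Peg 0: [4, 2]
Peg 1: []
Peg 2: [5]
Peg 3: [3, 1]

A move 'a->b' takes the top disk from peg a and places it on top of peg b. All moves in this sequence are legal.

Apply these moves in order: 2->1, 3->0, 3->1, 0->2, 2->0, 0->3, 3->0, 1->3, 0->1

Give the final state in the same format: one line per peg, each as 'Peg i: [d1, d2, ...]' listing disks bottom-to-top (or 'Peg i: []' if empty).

Answer: Peg 0: [4, 2]
Peg 1: [5, 1]
Peg 2: []
Peg 3: [3]

Derivation:
After move 1 (2->1):
Peg 0: [4, 2]
Peg 1: [5]
Peg 2: []
Peg 3: [3, 1]

After move 2 (3->0):
Peg 0: [4, 2, 1]
Peg 1: [5]
Peg 2: []
Peg 3: [3]

After move 3 (3->1):
Peg 0: [4, 2, 1]
Peg 1: [5, 3]
Peg 2: []
Peg 3: []

After move 4 (0->2):
Peg 0: [4, 2]
Peg 1: [5, 3]
Peg 2: [1]
Peg 3: []

After move 5 (2->0):
Peg 0: [4, 2, 1]
Peg 1: [5, 3]
Peg 2: []
Peg 3: []

After move 6 (0->3):
Peg 0: [4, 2]
Peg 1: [5, 3]
Peg 2: []
Peg 3: [1]

After move 7 (3->0):
Peg 0: [4, 2, 1]
Peg 1: [5, 3]
Peg 2: []
Peg 3: []

After move 8 (1->3):
Peg 0: [4, 2, 1]
Peg 1: [5]
Peg 2: []
Peg 3: [3]

After move 9 (0->1):
Peg 0: [4, 2]
Peg 1: [5, 1]
Peg 2: []
Peg 3: [3]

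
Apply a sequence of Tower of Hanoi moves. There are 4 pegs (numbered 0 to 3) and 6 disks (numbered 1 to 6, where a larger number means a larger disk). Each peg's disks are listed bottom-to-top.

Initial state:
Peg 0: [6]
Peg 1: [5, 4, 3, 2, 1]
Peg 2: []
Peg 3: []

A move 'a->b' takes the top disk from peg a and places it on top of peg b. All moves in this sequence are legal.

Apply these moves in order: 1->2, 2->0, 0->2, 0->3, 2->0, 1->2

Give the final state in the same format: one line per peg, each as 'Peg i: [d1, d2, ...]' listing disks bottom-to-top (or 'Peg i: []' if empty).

After move 1 (1->2):
Peg 0: [6]
Peg 1: [5, 4, 3, 2]
Peg 2: [1]
Peg 3: []

After move 2 (2->0):
Peg 0: [6, 1]
Peg 1: [5, 4, 3, 2]
Peg 2: []
Peg 3: []

After move 3 (0->2):
Peg 0: [6]
Peg 1: [5, 4, 3, 2]
Peg 2: [1]
Peg 3: []

After move 4 (0->3):
Peg 0: []
Peg 1: [5, 4, 3, 2]
Peg 2: [1]
Peg 3: [6]

After move 5 (2->0):
Peg 0: [1]
Peg 1: [5, 4, 3, 2]
Peg 2: []
Peg 3: [6]

After move 6 (1->2):
Peg 0: [1]
Peg 1: [5, 4, 3]
Peg 2: [2]
Peg 3: [6]

Answer: Peg 0: [1]
Peg 1: [5, 4, 3]
Peg 2: [2]
Peg 3: [6]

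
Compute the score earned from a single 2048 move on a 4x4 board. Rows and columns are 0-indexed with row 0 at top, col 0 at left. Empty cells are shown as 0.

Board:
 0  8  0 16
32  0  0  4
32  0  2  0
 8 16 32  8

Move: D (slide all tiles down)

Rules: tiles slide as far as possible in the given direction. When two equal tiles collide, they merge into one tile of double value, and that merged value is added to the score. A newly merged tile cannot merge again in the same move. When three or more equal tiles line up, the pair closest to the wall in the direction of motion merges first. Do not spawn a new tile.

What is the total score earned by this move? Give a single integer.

Answer: 64

Derivation:
Slide down:
col 0: [0, 32, 32, 8] -> [0, 0, 64, 8]  score +64 (running 64)
col 1: [8, 0, 0, 16] -> [0, 0, 8, 16]  score +0 (running 64)
col 2: [0, 0, 2, 32] -> [0, 0, 2, 32]  score +0 (running 64)
col 3: [16, 4, 0, 8] -> [0, 16, 4, 8]  score +0 (running 64)
Board after move:
 0  0  0  0
 0  0  0 16
64  8  2  4
 8 16 32  8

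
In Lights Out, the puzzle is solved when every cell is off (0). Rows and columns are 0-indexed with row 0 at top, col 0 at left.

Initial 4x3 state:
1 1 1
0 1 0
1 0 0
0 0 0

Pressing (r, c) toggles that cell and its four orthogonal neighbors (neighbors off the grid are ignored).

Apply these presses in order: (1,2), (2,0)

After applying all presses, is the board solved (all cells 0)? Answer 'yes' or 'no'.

After press 1 at (1,2):
1 1 0
0 0 1
1 0 1
0 0 0

After press 2 at (2,0):
1 1 0
1 0 1
0 1 1
1 0 0

Lights still on: 7

Answer: no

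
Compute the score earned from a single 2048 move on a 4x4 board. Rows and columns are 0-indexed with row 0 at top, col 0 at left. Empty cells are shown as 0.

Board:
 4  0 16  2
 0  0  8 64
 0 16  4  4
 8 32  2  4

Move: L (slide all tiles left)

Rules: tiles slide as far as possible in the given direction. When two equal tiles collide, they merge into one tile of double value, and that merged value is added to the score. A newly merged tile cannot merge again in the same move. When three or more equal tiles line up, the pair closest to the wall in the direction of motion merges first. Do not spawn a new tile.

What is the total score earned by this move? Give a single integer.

Answer: 8

Derivation:
Slide left:
row 0: [4, 0, 16, 2] -> [4, 16, 2, 0]  score +0 (running 0)
row 1: [0, 0, 8, 64] -> [8, 64, 0, 0]  score +0 (running 0)
row 2: [0, 16, 4, 4] -> [16, 8, 0, 0]  score +8 (running 8)
row 3: [8, 32, 2, 4] -> [8, 32, 2, 4]  score +0 (running 8)
Board after move:
 4 16  2  0
 8 64  0  0
16  8  0  0
 8 32  2  4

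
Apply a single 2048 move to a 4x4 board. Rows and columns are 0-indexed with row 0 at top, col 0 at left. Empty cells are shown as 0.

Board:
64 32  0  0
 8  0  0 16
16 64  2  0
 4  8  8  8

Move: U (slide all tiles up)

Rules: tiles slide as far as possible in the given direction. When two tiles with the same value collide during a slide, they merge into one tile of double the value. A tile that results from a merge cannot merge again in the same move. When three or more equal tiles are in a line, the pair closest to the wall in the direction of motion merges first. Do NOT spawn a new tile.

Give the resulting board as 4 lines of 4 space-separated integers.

Slide up:
col 0: [64, 8, 16, 4] -> [64, 8, 16, 4]
col 1: [32, 0, 64, 8] -> [32, 64, 8, 0]
col 2: [0, 0, 2, 8] -> [2, 8, 0, 0]
col 3: [0, 16, 0, 8] -> [16, 8, 0, 0]

Answer: 64 32  2 16
 8 64  8  8
16  8  0  0
 4  0  0  0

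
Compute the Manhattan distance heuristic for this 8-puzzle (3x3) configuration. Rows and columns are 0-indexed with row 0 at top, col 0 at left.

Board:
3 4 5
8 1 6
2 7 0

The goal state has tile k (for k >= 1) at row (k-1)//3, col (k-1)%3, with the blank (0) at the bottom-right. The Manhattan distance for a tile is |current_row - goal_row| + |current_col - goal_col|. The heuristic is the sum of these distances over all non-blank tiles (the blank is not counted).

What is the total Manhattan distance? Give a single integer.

Answer: 14

Derivation:
Tile 3: at (0,0), goal (0,2), distance |0-0|+|0-2| = 2
Tile 4: at (0,1), goal (1,0), distance |0-1|+|1-0| = 2
Tile 5: at (0,2), goal (1,1), distance |0-1|+|2-1| = 2
Tile 8: at (1,0), goal (2,1), distance |1-2|+|0-1| = 2
Tile 1: at (1,1), goal (0,0), distance |1-0|+|1-0| = 2
Tile 6: at (1,2), goal (1,2), distance |1-1|+|2-2| = 0
Tile 2: at (2,0), goal (0,1), distance |2-0|+|0-1| = 3
Tile 7: at (2,1), goal (2,0), distance |2-2|+|1-0| = 1
Sum: 2 + 2 + 2 + 2 + 2 + 0 + 3 + 1 = 14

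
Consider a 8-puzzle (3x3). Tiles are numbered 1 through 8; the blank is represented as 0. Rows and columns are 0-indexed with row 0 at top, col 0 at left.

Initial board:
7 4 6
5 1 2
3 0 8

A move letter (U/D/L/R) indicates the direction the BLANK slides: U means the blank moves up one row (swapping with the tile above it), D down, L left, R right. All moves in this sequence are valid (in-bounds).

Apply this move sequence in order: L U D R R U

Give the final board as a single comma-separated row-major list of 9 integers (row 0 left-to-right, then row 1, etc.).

Answer: 7, 4, 6, 5, 1, 0, 3, 8, 2

Derivation:
After move 1 (L):
7 4 6
5 1 2
0 3 8

After move 2 (U):
7 4 6
0 1 2
5 3 8

After move 3 (D):
7 4 6
5 1 2
0 3 8

After move 4 (R):
7 4 6
5 1 2
3 0 8

After move 5 (R):
7 4 6
5 1 2
3 8 0

After move 6 (U):
7 4 6
5 1 0
3 8 2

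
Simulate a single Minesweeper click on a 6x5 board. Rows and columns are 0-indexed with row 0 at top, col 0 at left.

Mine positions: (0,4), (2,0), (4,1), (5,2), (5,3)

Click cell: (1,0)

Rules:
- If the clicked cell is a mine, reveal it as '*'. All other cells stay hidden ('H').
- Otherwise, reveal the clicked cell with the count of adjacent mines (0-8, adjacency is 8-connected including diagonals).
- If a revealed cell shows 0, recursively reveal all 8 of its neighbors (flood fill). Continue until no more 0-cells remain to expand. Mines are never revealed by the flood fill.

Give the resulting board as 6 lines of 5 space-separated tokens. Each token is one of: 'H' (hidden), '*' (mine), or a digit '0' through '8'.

H H H H H
1 H H H H
H H H H H
H H H H H
H H H H H
H H H H H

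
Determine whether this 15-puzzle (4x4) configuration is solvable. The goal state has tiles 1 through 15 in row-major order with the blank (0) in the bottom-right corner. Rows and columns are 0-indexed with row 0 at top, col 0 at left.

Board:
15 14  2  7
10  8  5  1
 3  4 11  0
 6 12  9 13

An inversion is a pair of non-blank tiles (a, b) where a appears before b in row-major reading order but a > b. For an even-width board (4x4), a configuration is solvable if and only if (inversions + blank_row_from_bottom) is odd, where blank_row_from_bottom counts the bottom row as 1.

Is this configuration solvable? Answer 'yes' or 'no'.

Answer: yes

Derivation:
Inversions: 51
Blank is in row 2 (0-indexed from top), which is row 2 counting from the bottom (bottom = 1).
51 + 2 = 53, which is odd, so the puzzle is solvable.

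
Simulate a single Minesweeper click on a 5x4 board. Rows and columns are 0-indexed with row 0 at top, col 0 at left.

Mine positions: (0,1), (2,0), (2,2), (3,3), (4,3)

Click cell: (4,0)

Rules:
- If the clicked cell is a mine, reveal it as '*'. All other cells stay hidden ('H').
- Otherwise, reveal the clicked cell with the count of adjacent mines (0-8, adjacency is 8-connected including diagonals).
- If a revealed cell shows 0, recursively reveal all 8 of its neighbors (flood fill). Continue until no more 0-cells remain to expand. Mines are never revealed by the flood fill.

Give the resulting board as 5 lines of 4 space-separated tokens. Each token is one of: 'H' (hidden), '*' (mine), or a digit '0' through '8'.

H H H H
H H H H
H H H H
1 2 3 H
0 0 2 H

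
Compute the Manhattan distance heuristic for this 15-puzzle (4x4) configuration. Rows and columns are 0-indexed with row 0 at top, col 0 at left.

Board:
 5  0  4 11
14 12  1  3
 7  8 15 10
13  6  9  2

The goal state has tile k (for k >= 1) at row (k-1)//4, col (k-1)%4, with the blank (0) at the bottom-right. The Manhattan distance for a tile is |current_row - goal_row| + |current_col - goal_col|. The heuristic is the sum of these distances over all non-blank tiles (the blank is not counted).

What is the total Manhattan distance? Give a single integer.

Tile 5: at (0,0), goal (1,0), distance |0-1|+|0-0| = 1
Tile 4: at (0,2), goal (0,3), distance |0-0|+|2-3| = 1
Tile 11: at (0,3), goal (2,2), distance |0-2|+|3-2| = 3
Tile 14: at (1,0), goal (3,1), distance |1-3|+|0-1| = 3
Tile 12: at (1,1), goal (2,3), distance |1-2|+|1-3| = 3
Tile 1: at (1,2), goal (0,0), distance |1-0|+|2-0| = 3
Tile 3: at (1,3), goal (0,2), distance |1-0|+|3-2| = 2
Tile 7: at (2,0), goal (1,2), distance |2-1|+|0-2| = 3
Tile 8: at (2,1), goal (1,3), distance |2-1|+|1-3| = 3
Tile 15: at (2,2), goal (3,2), distance |2-3|+|2-2| = 1
Tile 10: at (2,3), goal (2,1), distance |2-2|+|3-1| = 2
Tile 13: at (3,0), goal (3,0), distance |3-3|+|0-0| = 0
Tile 6: at (3,1), goal (1,1), distance |3-1|+|1-1| = 2
Tile 9: at (3,2), goal (2,0), distance |3-2|+|2-0| = 3
Tile 2: at (3,3), goal (0,1), distance |3-0|+|3-1| = 5
Sum: 1 + 1 + 3 + 3 + 3 + 3 + 2 + 3 + 3 + 1 + 2 + 0 + 2 + 3 + 5 = 35

Answer: 35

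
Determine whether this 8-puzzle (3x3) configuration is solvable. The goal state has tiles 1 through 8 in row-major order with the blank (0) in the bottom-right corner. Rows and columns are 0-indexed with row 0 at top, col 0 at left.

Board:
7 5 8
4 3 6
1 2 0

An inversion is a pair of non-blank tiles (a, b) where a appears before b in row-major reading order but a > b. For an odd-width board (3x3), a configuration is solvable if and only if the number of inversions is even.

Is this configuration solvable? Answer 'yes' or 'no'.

Answer: yes

Derivation:
Inversions (pairs i<j in row-major order where tile[i] > tile[j] > 0): 22
22 is even, so the puzzle is solvable.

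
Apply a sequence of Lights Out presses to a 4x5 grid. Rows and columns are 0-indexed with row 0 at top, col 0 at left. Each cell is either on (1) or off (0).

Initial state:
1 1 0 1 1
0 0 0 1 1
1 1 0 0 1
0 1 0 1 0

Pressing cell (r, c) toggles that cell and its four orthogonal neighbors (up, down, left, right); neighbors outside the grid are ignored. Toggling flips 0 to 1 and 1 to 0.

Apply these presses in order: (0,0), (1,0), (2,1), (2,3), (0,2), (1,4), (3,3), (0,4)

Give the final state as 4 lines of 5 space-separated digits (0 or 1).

Answer: 1 1 1 1 1
0 0 1 1 1
1 0 0 0 1
0 0 1 1 1

Derivation:
After press 1 at (0,0):
0 0 0 1 1
1 0 0 1 1
1 1 0 0 1
0 1 0 1 0

After press 2 at (1,0):
1 0 0 1 1
0 1 0 1 1
0 1 0 0 1
0 1 0 1 0

After press 3 at (2,1):
1 0 0 1 1
0 0 0 1 1
1 0 1 0 1
0 0 0 1 0

After press 4 at (2,3):
1 0 0 1 1
0 0 0 0 1
1 0 0 1 0
0 0 0 0 0

After press 5 at (0,2):
1 1 1 0 1
0 0 1 0 1
1 0 0 1 0
0 0 0 0 0

After press 6 at (1,4):
1 1 1 0 0
0 0 1 1 0
1 0 0 1 1
0 0 0 0 0

After press 7 at (3,3):
1 1 1 0 0
0 0 1 1 0
1 0 0 0 1
0 0 1 1 1

After press 8 at (0,4):
1 1 1 1 1
0 0 1 1 1
1 0 0 0 1
0 0 1 1 1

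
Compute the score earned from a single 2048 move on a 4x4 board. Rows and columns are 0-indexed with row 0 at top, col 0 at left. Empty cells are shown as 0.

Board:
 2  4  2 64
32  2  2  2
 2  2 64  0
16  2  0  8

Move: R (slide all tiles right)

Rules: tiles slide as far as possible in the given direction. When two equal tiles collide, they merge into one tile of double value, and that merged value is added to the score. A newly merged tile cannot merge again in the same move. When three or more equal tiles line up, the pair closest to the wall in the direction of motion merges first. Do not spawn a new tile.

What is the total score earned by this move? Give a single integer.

Answer: 8

Derivation:
Slide right:
row 0: [2, 4, 2, 64] -> [2, 4, 2, 64]  score +0 (running 0)
row 1: [32, 2, 2, 2] -> [0, 32, 2, 4]  score +4 (running 4)
row 2: [2, 2, 64, 0] -> [0, 0, 4, 64]  score +4 (running 8)
row 3: [16, 2, 0, 8] -> [0, 16, 2, 8]  score +0 (running 8)
Board after move:
 2  4  2 64
 0 32  2  4
 0  0  4 64
 0 16  2  8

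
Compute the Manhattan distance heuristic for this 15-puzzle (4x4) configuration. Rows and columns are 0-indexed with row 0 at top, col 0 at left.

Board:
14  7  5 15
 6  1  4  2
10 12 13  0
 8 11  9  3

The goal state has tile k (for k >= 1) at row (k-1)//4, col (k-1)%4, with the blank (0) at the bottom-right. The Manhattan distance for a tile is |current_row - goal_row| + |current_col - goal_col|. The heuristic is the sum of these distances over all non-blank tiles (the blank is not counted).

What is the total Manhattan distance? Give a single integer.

Answer: 41

Derivation:
Tile 14: (0,0)->(3,1) = 4
Tile 7: (0,1)->(1,2) = 2
Tile 5: (0,2)->(1,0) = 3
Tile 15: (0,3)->(3,2) = 4
Tile 6: (1,0)->(1,1) = 1
Tile 1: (1,1)->(0,0) = 2
Tile 4: (1,2)->(0,3) = 2
Tile 2: (1,3)->(0,1) = 3
Tile 10: (2,0)->(2,1) = 1
Tile 12: (2,1)->(2,3) = 2
Tile 13: (2,2)->(3,0) = 3
Tile 8: (3,0)->(1,3) = 5
Tile 11: (3,1)->(2,2) = 2
Tile 9: (3,2)->(2,0) = 3
Tile 3: (3,3)->(0,2) = 4
Sum: 4 + 2 + 3 + 4 + 1 + 2 + 2 + 3 + 1 + 2 + 3 + 5 + 2 + 3 + 4 = 41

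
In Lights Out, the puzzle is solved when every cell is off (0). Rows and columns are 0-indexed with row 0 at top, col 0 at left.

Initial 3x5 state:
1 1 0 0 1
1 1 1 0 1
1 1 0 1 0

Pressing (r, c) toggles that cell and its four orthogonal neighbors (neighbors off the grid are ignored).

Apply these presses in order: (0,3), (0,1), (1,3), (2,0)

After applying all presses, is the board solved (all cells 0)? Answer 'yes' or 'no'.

After press 1 at (0,3):
1 1 1 1 0
1 1 1 1 1
1 1 0 1 0

After press 2 at (0,1):
0 0 0 1 0
1 0 1 1 1
1 1 0 1 0

After press 3 at (1,3):
0 0 0 0 0
1 0 0 0 0
1 1 0 0 0

After press 4 at (2,0):
0 0 0 0 0
0 0 0 0 0
0 0 0 0 0

Lights still on: 0

Answer: yes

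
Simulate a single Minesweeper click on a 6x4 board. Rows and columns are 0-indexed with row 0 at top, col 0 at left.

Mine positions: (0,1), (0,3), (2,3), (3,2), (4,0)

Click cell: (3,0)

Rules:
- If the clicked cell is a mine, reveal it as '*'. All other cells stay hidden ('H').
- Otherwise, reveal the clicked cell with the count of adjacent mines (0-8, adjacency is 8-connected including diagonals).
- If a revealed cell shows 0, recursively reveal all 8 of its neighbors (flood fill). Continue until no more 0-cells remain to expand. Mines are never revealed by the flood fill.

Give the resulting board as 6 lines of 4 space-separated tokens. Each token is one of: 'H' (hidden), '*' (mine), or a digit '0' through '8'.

H H H H
H H H H
H H H H
1 H H H
H H H H
H H H H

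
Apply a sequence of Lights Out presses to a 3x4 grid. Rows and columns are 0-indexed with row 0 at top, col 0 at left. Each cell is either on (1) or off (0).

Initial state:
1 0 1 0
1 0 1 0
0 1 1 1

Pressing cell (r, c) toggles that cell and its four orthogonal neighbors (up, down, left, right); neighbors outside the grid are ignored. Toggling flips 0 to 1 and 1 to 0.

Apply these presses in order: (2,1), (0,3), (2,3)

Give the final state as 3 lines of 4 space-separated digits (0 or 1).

Answer: 1 0 0 1
1 1 1 0
1 0 1 0

Derivation:
After press 1 at (2,1):
1 0 1 0
1 1 1 0
1 0 0 1

After press 2 at (0,3):
1 0 0 1
1 1 1 1
1 0 0 1

After press 3 at (2,3):
1 0 0 1
1 1 1 0
1 0 1 0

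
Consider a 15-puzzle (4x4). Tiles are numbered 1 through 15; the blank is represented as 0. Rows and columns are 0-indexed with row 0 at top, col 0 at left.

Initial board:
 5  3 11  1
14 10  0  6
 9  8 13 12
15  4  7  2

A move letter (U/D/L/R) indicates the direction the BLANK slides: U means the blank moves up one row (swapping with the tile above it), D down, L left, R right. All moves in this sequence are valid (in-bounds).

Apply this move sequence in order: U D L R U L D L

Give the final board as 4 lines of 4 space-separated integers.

After move 1 (U):
 5  3  0  1
14 10 11  6
 9  8 13 12
15  4  7  2

After move 2 (D):
 5  3 11  1
14 10  0  6
 9  8 13 12
15  4  7  2

After move 3 (L):
 5  3 11  1
14  0 10  6
 9  8 13 12
15  4  7  2

After move 4 (R):
 5  3 11  1
14 10  0  6
 9  8 13 12
15  4  7  2

After move 5 (U):
 5  3  0  1
14 10 11  6
 9  8 13 12
15  4  7  2

After move 6 (L):
 5  0  3  1
14 10 11  6
 9  8 13 12
15  4  7  2

After move 7 (D):
 5 10  3  1
14  0 11  6
 9  8 13 12
15  4  7  2

After move 8 (L):
 5 10  3  1
 0 14 11  6
 9  8 13 12
15  4  7  2

Answer:  5 10  3  1
 0 14 11  6
 9  8 13 12
15  4  7  2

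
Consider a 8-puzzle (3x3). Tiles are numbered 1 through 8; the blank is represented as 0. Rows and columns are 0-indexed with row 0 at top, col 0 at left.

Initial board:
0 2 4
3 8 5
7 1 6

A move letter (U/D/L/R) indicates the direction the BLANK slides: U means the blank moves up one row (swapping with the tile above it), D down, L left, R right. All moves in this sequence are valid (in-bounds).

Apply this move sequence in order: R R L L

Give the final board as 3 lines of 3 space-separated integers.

After move 1 (R):
2 0 4
3 8 5
7 1 6

After move 2 (R):
2 4 0
3 8 5
7 1 6

After move 3 (L):
2 0 4
3 8 5
7 1 6

After move 4 (L):
0 2 4
3 8 5
7 1 6

Answer: 0 2 4
3 8 5
7 1 6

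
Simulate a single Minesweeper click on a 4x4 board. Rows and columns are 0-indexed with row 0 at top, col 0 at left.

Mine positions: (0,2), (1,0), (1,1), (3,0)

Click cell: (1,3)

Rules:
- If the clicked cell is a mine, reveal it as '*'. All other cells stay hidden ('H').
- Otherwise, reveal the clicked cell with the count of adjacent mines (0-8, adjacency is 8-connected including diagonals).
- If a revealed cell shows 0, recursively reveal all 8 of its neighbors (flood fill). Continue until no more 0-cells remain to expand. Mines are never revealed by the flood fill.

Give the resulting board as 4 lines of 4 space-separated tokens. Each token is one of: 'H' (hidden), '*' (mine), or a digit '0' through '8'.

H H H H
H H H 1
H H H H
H H H H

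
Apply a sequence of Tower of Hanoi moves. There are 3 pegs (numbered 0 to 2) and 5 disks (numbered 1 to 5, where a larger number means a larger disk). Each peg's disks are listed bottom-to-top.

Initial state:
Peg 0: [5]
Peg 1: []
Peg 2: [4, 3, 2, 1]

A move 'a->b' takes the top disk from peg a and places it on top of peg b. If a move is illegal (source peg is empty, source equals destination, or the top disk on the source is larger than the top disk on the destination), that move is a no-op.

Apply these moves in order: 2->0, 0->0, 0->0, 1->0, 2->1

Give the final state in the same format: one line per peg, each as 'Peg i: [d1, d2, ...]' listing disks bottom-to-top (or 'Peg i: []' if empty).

Answer: Peg 0: [5, 1]
Peg 1: [2]
Peg 2: [4, 3]

Derivation:
After move 1 (2->0):
Peg 0: [5, 1]
Peg 1: []
Peg 2: [4, 3, 2]

After move 2 (0->0):
Peg 0: [5, 1]
Peg 1: []
Peg 2: [4, 3, 2]

After move 3 (0->0):
Peg 0: [5, 1]
Peg 1: []
Peg 2: [4, 3, 2]

After move 4 (1->0):
Peg 0: [5, 1]
Peg 1: []
Peg 2: [4, 3, 2]

After move 5 (2->1):
Peg 0: [5, 1]
Peg 1: [2]
Peg 2: [4, 3]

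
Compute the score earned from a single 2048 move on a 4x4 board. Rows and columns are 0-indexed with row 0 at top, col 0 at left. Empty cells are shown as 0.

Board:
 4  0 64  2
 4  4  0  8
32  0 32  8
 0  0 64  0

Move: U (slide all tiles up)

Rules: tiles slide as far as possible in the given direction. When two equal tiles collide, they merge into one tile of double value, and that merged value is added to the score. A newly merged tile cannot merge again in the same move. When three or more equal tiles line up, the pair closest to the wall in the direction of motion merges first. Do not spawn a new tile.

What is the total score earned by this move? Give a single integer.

Slide up:
col 0: [4, 4, 32, 0] -> [8, 32, 0, 0]  score +8 (running 8)
col 1: [0, 4, 0, 0] -> [4, 0, 0, 0]  score +0 (running 8)
col 2: [64, 0, 32, 64] -> [64, 32, 64, 0]  score +0 (running 8)
col 3: [2, 8, 8, 0] -> [2, 16, 0, 0]  score +16 (running 24)
Board after move:
 8  4 64  2
32  0 32 16
 0  0 64  0
 0  0  0  0

Answer: 24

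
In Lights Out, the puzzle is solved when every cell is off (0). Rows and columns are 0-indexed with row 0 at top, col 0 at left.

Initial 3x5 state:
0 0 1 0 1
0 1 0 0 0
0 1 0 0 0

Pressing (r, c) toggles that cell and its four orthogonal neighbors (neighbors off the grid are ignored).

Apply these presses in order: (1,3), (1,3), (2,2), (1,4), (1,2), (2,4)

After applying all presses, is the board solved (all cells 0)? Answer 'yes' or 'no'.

Answer: yes

Derivation:
After press 1 at (1,3):
0 0 1 1 1
0 1 1 1 1
0 1 0 1 0

After press 2 at (1,3):
0 0 1 0 1
0 1 0 0 0
0 1 0 0 0

After press 3 at (2,2):
0 0 1 0 1
0 1 1 0 0
0 0 1 1 0

After press 4 at (1,4):
0 0 1 0 0
0 1 1 1 1
0 0 1 1 1

After press 5 at (1,2):
0 0 0 0 0
0 0 0 0 1
0 0 0 1 1

After press 6 at (2,4):
0 0 0 0 0
0 0 0 0 0
0 0 0 0 0

Lights still on: 0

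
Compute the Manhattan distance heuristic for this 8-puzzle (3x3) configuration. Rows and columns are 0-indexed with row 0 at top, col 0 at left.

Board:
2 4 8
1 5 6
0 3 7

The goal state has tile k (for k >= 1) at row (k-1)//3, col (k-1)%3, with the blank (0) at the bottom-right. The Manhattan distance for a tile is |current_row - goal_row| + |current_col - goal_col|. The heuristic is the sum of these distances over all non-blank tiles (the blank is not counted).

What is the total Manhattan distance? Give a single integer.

Tile 2: at (0,0), goal (0,1), distance |0-0|+|0-1| = 1
Tile 4: at (0,1), goal (1,0), distance |0-1|+|1-0| = 2
Tile 8: at (0,2), goal (2,1), distance |0-2|+|2-1| = 3
Tile 1: at (1,0), goal (0,0), distance |1-0|+|0-0| = 1
Tile 5: at (1,1), goal (1,1), distance |1-1|+|1-1| = 0
Tile 6: at (1,2), goal (1,2), distance |1-1|+|2-2| = 0
Tile 3: at (2,1), goal (0,2), distance |2-0|+|1-2| = 3
Tile 7: at (2,2), goal (2,0), distance |2-2|+|2-0| = 2
Sum: 1 + 2 + 3 + 1 + 0 + 0 + 3 + 2 = 12

Answer: 12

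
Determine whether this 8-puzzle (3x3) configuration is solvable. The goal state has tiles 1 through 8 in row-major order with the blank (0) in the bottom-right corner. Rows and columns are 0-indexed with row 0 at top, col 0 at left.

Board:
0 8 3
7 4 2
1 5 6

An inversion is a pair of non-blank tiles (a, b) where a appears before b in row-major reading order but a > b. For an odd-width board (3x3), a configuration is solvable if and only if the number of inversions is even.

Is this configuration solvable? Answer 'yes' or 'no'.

Inversions (pairs i<j in row-major order where tile[i] > tile[j] > 0): 17
17 is odd, so the puzzle is not solvable.

Answer: no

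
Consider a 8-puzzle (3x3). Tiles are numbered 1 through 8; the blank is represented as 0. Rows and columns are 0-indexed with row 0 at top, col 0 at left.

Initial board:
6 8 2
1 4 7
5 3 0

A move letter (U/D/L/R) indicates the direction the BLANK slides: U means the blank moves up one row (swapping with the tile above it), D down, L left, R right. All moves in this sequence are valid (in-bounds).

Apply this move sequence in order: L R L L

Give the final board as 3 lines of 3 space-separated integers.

After move 1 (L):
6 8 2
1 4 7
5 0 3

After move 2 (R):
6 8 2
1 4 7
5 3 0

After move 3 (L):
6 8 2
1 4 7
5 0 3

After move 4 (L):
6 8 2
1 4 7
0 5 3

Answer: 6 8 2
1 4 7
0 5 3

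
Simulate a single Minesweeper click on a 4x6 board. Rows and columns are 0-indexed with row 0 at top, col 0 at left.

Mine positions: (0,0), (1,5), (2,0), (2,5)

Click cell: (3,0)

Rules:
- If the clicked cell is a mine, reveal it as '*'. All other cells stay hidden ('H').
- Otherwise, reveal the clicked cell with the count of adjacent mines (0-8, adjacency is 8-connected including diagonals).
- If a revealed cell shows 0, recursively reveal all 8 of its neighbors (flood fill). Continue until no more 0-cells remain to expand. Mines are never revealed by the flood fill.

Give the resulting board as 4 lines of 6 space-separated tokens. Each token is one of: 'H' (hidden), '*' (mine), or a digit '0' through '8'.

H H H H H H
H H H H H H
H H H H H H
1 H H H H H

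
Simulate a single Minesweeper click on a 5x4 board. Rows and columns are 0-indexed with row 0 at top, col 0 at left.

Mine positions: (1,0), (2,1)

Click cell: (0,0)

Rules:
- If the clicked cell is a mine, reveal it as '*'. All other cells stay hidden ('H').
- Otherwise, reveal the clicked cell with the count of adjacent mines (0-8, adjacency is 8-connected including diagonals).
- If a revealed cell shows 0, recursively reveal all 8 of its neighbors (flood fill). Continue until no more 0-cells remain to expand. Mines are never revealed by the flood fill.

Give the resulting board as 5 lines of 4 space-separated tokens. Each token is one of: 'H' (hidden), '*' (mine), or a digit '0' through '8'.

1 H H H
H H H H
H H H H
H H H H
H H H H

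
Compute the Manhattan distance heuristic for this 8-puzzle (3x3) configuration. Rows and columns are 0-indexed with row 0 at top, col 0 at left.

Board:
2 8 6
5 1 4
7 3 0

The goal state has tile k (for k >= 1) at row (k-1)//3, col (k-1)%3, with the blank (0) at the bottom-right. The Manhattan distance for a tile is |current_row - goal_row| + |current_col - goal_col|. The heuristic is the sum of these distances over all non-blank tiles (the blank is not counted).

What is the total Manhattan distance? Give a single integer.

Tile 2: at (0,0), goal (0,1), distance |0-0|+|0-1| = 1
Tile 8: at (0,1), goal (2,1), distance |0-2|+|1-1| = 2
Tile 6: at (0,2), goal (1,2), distance |0-1|+|2-2| = 1
Tile 5: at (1,0), goal (1,1), distance |1-1|+|0-1| = 1
Tile 1: at (1,1), goal (0,0), distance |1-0|+|1-0| = 2
Tile 4: at (1,2), goal (1,0), distance |1-1|+|2-0| = 2
Tile 7: at (2,0), goal (2,0), distance |2-2|+|0-0| = 0
Tile 3: at (2,1), goal (0,2), distance |2-0|+|1-2| = 3
Sum: 1 + 2 + 1 + 1 + 2 + 2 + 0 + 3 = 12

Answer: 12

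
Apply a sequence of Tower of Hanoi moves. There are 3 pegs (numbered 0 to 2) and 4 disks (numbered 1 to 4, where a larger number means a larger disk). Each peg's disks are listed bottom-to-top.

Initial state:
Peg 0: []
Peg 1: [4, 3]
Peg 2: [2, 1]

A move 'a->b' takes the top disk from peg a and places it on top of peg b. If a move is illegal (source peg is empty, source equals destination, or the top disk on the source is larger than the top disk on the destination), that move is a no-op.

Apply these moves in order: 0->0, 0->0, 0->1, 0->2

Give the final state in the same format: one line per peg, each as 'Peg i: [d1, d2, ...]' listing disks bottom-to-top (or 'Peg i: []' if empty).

After move 1 (0->0):
Peg 0: []
Peg 1: [4, 3]
Peg 2: [2, 1]

After move 2 (0->0):
Peg 0: []
Peg 1: [4, 3]
Peg 2: [2, 1]

After move 3 (0->1):
Peg 0: []
Peg 1: [4, 3]
Peg 2: [2, 1]

After move 4 (0->2):
Peg 0: []
Peg 1: [4, 3]
Peg 2: [2, 1]

Answer: Peg 0: []
Peg 1: [4, 3]
Peg 2: [2, 1]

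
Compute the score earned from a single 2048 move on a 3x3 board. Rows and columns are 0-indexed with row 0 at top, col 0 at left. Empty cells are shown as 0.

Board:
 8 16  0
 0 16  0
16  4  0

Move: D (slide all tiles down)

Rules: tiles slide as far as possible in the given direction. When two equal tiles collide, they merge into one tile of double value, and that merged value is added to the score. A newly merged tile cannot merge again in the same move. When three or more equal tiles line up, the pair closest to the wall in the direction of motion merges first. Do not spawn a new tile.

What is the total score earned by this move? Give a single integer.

Slide down:
col 0: [8, 0, 16] -> [0, 8, 16]  score +0 (running 0)
col 1: [16, 16, 4] -> [0, 32, 4]  score +32 (running 32)
col 2: [0, 0, 0] -> [0, 0, 0]  score +0 (running 32)
Board after move:
 0  0  0
 8 32  0
16  4  0

Answer: 32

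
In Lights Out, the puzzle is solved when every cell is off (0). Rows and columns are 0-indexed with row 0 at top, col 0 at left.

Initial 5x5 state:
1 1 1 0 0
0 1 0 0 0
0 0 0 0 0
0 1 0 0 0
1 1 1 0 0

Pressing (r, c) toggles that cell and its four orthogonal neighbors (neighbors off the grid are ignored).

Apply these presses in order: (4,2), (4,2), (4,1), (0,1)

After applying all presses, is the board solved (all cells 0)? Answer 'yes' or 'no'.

Answer: yes

Derivation:
After press 1 at (4,2):
1 1 1 0 0
0 1 0 0 0
0 0 0 0 0
0 1 1 0 0
1 0 0 1 0

After press 2 at (4,2):
1 1 1 0 0
0 1 0 0 0
0 0 0 0 0
0 1 0 0 0
1 1 1 0 0

After press 3 at (4,1):
1 1 1 0 0
0 1 0 0 0
0 0 0 0 0
0 0 0 0 0
0 0 0 0 0

After press 4 at (0,1):
0 0 0 0 0
0 0 0 0 0
0 0 0 0 0
0 0 0 0 0
0 0 0 0 0

Lights still on: 0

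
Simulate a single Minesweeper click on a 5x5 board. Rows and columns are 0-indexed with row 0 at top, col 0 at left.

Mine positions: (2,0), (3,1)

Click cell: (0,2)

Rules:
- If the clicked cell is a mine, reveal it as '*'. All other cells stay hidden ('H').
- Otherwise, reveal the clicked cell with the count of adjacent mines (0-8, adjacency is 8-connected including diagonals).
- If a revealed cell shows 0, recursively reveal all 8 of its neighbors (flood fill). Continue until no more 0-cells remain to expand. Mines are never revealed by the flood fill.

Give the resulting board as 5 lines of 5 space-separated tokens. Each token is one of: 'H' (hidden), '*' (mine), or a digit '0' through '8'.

0 0 0 0 0
1 1 0 0 0
H 2 1 0 0
H H 1 0 0
H H 1 0 0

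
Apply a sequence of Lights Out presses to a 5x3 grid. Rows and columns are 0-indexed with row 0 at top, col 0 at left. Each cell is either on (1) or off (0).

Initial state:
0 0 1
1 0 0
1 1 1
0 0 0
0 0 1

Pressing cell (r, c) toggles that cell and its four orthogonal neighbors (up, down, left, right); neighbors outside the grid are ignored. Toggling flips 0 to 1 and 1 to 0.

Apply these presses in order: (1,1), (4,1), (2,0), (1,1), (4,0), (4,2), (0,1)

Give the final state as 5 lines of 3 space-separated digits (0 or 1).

After press 1 at (1,1):
0 1 1
0 1 1
1 0 1
0 0 0
0 0 1

After press 2 at (4,1):
0 1 1
0 1 1
1 0 1
0 1 0
1 1 0

After press 3 at (2,0):
0 1 1
1 1 1
0 1 1
1 1 0
1 1 0

After press 4 at (1,1):
0 0 1
0 0 0
0 0 1
1 1 0
1 1 0

After press 5 at (4,0):
0 0 1
0 0 0
0 0 1
0 1 0
0 0 0

After press 6 at (4,2):
0 0 1
0 0 0
0 0 1
0 1 1
0 1 1

After press 7 at (0,1):
1 1 0
0 1 0
0 0 1
0 1 1
0 1 1

Answer: 1 1 0
0 1 0
0 0 1
0 1 1
0 1 1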